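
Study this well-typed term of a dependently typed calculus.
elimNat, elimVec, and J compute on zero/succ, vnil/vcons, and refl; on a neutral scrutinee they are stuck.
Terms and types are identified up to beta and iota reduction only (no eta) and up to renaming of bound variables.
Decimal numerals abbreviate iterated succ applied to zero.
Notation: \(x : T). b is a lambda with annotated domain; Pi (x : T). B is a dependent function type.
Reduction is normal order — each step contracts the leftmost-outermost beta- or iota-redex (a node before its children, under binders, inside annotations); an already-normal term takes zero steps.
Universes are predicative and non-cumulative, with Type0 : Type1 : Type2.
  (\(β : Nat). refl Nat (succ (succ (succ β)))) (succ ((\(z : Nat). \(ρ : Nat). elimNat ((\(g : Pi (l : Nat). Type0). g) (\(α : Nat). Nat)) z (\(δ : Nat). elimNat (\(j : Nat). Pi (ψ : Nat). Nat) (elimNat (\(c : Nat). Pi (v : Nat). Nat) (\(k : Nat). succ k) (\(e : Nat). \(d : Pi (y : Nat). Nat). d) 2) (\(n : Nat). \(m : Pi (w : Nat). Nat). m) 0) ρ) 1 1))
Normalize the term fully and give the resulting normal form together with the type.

reduced normal form:
  refl Nat 6
inferred type:
  Eq Nat 6 6
observation: normalization takes exactly 15 steps under the normal-order strategy.


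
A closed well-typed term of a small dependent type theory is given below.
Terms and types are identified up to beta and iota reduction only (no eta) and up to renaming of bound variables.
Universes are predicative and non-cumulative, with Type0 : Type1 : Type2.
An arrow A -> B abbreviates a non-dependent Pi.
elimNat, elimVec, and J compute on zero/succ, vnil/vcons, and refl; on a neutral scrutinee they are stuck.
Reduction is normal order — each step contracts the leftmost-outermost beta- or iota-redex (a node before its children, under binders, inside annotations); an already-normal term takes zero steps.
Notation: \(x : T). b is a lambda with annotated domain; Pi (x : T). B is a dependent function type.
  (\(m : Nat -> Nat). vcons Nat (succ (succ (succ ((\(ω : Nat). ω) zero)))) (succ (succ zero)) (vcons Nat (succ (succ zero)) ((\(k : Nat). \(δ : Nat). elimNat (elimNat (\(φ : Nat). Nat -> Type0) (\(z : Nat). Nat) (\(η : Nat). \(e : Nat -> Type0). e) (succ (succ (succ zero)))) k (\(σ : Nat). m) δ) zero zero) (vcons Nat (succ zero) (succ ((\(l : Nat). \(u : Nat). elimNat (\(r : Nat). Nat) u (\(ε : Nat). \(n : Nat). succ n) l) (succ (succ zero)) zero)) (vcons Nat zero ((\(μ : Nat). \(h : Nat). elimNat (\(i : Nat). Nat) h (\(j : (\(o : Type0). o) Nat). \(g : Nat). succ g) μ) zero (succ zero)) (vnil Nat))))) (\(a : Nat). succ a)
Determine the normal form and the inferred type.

resulting normal form:
  vcons Nat (succ (succ (succ zero))) (succ (succ zero)) (vcons Nat (succ (succ zero)) zero (vcons Nat (succ zero) (succ (succ (succ zero))) (vcons Nat zero (succ zero) (vnil Nat))))
inferred type:
  Vec Nat (succ (succ (succ (succ zero))))
observation: 17 normal-order steps separate the term from its normal form.


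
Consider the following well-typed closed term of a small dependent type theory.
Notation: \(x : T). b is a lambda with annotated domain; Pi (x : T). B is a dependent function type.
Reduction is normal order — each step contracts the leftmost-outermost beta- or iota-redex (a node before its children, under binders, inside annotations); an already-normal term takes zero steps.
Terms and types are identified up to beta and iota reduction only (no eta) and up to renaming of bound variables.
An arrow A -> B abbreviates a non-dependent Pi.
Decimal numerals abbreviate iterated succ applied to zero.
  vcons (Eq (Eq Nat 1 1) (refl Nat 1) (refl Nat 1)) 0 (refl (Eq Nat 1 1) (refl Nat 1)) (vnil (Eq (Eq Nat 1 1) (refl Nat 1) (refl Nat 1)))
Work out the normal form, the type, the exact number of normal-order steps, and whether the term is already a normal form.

normal form:
  vcons (Eq (Eq Nat 1 1) (refl Nat 1) (refl Nat 1)) 0 (refl (Eq Nat 1 1) (refl Nat 1)) (vnil (Eq (Eq Nat 1 1) (refl Nat 1) (refl Nat 1)))
inferred type:
  Vec (Eq (Eq Nat 1 1) (refl Nat 1) (refl Nat 1)) 1
normal-order step count: 0
term was already normal: yes


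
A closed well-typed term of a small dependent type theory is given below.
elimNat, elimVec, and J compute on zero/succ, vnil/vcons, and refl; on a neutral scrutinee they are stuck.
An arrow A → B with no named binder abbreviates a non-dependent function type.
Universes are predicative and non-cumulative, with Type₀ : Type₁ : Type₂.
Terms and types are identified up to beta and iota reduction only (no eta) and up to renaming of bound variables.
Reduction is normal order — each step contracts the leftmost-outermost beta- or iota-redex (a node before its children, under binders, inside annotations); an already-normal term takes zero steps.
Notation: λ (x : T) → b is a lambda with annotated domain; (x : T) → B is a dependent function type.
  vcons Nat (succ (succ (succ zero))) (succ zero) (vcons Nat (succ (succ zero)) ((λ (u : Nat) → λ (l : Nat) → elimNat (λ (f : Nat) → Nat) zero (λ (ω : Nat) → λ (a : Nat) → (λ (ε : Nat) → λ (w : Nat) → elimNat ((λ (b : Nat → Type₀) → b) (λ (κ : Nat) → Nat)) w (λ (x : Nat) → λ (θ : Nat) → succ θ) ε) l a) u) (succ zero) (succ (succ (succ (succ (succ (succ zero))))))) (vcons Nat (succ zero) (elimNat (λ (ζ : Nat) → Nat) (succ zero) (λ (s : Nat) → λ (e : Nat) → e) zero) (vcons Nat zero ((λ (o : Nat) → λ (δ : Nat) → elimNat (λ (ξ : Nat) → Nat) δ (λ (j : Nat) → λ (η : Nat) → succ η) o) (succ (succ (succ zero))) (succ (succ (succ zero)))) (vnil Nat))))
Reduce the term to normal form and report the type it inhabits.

normal form:
  vcons Nat (succ (succ (succ zero))) (succ zero) (vcons Nat (succ (succ zero)) (succ (succ (succ (succ (succ (succ zero)))))) (vcons Nat (succ zero) (succ zero) (vcons Nat zero (succ (succ (succ (succ (succ (succ zero)))))) (vnil Nat))))
inferred type:
  Vec Nat (succ (succ (succ (succ zero))))
observation: 40 normal-order steps normalize the term, beginning with a beta-redex.


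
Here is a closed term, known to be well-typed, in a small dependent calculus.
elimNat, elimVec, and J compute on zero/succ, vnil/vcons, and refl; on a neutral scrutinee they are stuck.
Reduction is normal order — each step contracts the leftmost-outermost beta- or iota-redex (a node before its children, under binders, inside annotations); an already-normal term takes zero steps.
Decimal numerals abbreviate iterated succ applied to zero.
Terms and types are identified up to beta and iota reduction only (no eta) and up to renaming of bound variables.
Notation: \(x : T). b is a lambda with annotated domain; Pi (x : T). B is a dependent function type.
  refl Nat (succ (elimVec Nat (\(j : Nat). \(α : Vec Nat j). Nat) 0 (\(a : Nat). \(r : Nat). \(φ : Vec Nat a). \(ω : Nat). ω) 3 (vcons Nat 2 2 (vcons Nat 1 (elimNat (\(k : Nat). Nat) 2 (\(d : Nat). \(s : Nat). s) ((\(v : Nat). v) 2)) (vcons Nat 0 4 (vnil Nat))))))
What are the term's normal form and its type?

normal form:
  refl Nat 1
the term's type:
  Eq Nat 1 1
observation: the term reaches its normal form after 16 normal-order steps.


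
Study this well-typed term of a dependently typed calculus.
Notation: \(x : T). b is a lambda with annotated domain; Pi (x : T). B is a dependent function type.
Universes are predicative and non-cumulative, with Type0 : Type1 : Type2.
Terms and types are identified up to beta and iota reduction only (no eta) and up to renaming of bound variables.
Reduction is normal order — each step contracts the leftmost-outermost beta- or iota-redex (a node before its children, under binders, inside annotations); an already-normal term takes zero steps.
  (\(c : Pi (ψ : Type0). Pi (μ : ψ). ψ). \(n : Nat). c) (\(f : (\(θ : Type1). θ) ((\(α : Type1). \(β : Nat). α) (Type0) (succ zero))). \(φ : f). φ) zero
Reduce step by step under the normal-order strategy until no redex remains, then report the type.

reduction (normal order):
  (\(c : Pi (ψ : Type0). Pi (μ : ψ). ψ). \(n : Nat). c) (\(f : (\(θ : Type1). θ) ((\(α : Type1). \(β : Nat). α) (Type0) (succ zero))). \(φ : f). φ) zero
  ~> (\(c : Nat). \(ψ : (\(μ : Type1). μ) ((\(n : Type1). \(f : Nat). n) (Type0) (succ zero))). \(θ : ψ). θ) zero
  ~> \(c : (\(ψ : Type1). ψ) ((\(μ : Type1). \(n : Nat). μ) (Type0) (succ zero))). \(f : c). f
  ~> \(c : (\(ψ : Type1). \(μ : Nat). ψ) (Type0) (succ zero)). \(n : c). n
  ~> \(c : (\(ψ : Nat). Type0) (succ zero)). \(μ : c). μ
  ~> \(c : Type0). \(ψ : c). ψ
type:
  Pi (c : Type0). Pi (ψ : c). c


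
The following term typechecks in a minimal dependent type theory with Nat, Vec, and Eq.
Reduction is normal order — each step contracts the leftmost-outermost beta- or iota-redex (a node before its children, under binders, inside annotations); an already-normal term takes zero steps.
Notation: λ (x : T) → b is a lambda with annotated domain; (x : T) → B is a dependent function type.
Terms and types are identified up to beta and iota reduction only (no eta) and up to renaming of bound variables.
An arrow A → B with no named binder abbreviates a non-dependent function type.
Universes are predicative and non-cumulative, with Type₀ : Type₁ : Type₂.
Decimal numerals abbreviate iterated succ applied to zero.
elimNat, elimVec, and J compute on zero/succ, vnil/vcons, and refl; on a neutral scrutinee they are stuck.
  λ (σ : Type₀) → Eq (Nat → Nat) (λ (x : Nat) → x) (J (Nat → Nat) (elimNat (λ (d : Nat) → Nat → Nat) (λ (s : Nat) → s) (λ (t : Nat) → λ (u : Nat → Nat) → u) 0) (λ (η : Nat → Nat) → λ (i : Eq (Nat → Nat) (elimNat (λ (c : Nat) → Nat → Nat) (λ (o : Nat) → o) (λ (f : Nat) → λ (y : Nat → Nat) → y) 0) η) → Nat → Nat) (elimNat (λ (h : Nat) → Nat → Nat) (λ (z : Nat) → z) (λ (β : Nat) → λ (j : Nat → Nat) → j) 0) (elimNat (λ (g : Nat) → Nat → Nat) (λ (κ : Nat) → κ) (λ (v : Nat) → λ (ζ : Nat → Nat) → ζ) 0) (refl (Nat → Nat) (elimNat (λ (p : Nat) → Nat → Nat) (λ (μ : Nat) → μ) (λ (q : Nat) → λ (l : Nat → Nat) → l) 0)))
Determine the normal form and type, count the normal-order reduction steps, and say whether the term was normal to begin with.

normal form:
  λ (σ : Type₀) → Eq (Nat → Nat) (λ (x : Nat) → x) (λ (d : Nat) → d)
inferred type:
  Type₀ → Type₀
steps to reach normal form (normal order): 2
already normal: no
first redex: a J iota-redex


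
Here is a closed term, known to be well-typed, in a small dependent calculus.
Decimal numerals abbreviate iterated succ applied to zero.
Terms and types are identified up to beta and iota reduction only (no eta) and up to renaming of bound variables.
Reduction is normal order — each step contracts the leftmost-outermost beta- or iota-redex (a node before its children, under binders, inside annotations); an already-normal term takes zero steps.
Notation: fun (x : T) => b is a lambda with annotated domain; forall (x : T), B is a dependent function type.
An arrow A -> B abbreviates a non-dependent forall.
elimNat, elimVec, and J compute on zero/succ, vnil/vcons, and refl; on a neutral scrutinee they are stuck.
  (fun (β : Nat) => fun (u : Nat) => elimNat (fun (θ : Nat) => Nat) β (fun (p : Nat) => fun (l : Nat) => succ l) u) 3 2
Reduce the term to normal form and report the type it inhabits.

normal form:
  5
inferred type:
  Nat
observation: the leftmost-outermost redex is a beta-redex, and normalization takes 9 steps.


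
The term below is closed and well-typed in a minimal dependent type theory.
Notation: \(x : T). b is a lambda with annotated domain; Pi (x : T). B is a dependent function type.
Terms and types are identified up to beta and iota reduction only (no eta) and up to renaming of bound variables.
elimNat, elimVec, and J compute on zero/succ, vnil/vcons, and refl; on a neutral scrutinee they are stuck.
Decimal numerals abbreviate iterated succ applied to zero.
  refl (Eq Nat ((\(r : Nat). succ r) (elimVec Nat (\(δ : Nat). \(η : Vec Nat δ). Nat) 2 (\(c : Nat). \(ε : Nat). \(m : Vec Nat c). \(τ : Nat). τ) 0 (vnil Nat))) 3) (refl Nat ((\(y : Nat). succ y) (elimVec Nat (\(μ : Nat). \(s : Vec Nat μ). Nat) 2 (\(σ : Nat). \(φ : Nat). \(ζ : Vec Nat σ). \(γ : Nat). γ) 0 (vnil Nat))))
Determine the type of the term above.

type:
  Eq (Eq Nat 3 3) (refl Nat 3) (refl Nat 3)


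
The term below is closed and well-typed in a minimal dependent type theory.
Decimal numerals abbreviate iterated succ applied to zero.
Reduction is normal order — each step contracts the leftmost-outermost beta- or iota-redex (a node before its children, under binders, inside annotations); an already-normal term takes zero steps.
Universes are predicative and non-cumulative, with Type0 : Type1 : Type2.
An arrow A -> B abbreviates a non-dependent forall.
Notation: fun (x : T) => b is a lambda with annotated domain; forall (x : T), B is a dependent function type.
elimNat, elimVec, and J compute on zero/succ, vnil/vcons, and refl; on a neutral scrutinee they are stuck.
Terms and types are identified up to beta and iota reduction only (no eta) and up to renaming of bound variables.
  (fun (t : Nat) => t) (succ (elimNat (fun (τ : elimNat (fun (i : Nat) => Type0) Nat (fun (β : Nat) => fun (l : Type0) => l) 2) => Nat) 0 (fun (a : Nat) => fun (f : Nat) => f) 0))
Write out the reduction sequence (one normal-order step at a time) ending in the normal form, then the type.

normal-order reduction:
  (fun (t : Nat) => t) (succ (elimNat (fun (τ : elimNat (fun (i : Nat) => Type0) Nat (fun (β : Nat) => fun (l : Type0) => l) 2) => Nat) 0 (fun (a : Nat) => fun (f : Nat) => f) 0))
  ~> succ (elimNat (fun (t : elimNat (fun (τ : Nat) => Type0) Nat (fun (i : Nat) => fun (β : Type0) => β) 2) => Nat) 0 (fun (l : Nat) => fun (a : Nat) => a) 0)
  ~> 1
the term's type:
  Nat


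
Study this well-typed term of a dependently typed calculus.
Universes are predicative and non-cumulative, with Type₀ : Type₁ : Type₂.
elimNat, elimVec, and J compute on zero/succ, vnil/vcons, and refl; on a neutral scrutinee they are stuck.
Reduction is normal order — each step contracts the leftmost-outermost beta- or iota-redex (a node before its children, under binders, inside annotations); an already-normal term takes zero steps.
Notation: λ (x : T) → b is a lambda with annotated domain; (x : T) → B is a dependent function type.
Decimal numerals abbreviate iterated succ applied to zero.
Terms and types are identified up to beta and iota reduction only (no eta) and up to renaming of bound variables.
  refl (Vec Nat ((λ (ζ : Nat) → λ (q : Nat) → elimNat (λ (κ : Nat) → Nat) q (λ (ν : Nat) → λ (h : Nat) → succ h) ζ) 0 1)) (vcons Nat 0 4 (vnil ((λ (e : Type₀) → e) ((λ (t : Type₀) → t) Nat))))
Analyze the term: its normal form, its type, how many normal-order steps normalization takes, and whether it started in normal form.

resulting normal form:
  refl (Vec Nat 1) (vcons Nat 0 4 (vnil Nat))
type:
  Eq (Vec Nat 1) (vcons Nat 0 4 (vnil Nat)) (vcons Nat 0 4 (vnil Nat))
normal-order step count: 5
already normal: no
first redex: a beta-redex


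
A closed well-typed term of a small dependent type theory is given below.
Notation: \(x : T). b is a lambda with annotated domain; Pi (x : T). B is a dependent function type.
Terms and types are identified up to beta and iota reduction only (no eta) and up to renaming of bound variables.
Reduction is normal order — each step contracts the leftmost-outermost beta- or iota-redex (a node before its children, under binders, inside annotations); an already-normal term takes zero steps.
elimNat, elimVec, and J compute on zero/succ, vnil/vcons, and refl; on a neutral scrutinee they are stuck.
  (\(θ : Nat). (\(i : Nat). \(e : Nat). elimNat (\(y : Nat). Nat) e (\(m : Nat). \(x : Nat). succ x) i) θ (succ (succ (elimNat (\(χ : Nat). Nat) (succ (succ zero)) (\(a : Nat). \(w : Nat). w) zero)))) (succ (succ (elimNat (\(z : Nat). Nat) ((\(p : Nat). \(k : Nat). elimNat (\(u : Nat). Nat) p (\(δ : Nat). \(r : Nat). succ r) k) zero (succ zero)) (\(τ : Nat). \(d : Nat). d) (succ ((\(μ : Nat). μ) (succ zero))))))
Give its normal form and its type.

reduced normal form:
  succ (succ (succ (succ (succ (succ (succ zero))))))
the term's type:
  Nat


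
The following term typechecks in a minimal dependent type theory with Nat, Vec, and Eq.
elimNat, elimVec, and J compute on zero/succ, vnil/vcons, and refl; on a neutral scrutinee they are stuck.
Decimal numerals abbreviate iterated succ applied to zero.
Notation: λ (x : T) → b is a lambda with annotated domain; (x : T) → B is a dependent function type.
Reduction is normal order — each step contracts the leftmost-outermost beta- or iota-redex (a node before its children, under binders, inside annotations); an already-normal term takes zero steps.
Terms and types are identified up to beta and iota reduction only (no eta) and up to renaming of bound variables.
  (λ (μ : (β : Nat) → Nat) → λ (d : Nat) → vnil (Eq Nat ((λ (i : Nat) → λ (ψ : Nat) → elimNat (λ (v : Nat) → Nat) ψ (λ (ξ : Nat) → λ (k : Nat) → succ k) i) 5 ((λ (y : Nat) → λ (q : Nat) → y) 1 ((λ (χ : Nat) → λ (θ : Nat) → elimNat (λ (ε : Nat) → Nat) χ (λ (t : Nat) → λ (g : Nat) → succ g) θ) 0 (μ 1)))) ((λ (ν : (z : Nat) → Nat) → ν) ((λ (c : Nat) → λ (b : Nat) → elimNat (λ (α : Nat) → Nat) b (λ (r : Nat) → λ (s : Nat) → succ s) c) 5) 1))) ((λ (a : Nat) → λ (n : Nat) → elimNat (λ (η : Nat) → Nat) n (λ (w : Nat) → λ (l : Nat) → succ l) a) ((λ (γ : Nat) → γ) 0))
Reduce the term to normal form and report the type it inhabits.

normal form:
  λ (μ : Nat) → vnil (Eq Nat 6 6)
inferred type:
  (μ : Nat) → Vec (Eq Nat 6 6) 0
observation: 40 normal-order steps separate the term from its normal form.


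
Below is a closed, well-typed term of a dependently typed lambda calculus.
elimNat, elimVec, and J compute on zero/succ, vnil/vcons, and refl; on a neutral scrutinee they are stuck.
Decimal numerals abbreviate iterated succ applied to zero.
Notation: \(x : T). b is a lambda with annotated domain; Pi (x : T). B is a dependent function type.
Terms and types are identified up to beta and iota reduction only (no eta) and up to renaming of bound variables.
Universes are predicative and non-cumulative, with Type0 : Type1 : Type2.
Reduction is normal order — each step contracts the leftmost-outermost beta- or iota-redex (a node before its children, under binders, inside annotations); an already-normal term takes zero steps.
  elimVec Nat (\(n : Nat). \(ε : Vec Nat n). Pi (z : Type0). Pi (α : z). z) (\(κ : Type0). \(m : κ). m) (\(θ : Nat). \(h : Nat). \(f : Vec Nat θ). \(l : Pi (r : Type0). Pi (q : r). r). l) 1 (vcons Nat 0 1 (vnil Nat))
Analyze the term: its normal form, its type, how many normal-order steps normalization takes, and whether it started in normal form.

reduced normal form:
  \(n : Type0). \(ε : n). ε
type:
  Pi (n : Type0). Pi (ε : n). n
reduction steps (normal order): 6
started in normal form: no
first redex: an elimVec iota-redex


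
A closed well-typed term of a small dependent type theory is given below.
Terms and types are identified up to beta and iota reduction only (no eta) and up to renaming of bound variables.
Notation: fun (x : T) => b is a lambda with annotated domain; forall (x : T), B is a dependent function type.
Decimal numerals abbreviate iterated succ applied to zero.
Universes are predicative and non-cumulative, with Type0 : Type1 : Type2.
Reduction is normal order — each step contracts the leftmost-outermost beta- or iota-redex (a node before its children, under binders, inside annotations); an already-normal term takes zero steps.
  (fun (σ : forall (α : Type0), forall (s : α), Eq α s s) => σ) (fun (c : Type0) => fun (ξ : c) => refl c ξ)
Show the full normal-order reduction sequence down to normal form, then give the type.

normal-order reduction:
  (fun (σ : forall (α : Type0), forall (s : α), Eq α s s) => σ) (fun (c : Type0) => fun (ξ : c) => refl c ξ)
  ~> fun (σ : Type0) => fun (α : σ) => refl σ α
type:
  forall (σ : Type0), forall (α : σ), Eq σ α α


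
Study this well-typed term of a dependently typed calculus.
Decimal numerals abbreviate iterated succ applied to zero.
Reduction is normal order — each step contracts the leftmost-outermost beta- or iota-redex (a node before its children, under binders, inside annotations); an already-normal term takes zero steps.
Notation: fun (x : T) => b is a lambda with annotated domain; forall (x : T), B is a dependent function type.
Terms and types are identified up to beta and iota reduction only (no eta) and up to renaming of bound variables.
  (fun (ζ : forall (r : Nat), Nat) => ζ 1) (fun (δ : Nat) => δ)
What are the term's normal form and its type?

normal form:
  1
inferred type:
  Nat
observation: contracting a beta-redex first, the term normalizes in 2 steps.


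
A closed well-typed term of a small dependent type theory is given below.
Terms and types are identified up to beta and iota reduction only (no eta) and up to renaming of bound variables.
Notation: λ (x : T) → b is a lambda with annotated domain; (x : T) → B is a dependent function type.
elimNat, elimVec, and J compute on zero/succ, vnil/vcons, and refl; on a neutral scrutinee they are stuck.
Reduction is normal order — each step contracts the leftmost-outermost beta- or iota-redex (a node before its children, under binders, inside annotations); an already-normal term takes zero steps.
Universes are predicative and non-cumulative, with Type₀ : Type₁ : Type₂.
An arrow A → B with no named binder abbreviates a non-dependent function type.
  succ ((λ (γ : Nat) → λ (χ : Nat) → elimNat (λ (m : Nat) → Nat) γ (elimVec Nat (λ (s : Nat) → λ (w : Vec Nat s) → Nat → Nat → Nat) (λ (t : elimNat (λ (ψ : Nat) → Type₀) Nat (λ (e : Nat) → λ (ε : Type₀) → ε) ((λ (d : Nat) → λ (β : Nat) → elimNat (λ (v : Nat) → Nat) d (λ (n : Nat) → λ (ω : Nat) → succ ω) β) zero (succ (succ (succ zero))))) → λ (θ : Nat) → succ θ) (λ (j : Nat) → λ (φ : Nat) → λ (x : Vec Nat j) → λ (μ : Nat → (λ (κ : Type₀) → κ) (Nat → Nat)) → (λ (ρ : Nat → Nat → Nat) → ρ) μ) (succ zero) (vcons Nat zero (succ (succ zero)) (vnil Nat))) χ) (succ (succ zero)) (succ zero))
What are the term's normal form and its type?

resulting normal form:
  succ (succ (succ (succ zero)))
the term's type:
  Nat
observation: the term reaches its normal form after 13 normal-order steps.


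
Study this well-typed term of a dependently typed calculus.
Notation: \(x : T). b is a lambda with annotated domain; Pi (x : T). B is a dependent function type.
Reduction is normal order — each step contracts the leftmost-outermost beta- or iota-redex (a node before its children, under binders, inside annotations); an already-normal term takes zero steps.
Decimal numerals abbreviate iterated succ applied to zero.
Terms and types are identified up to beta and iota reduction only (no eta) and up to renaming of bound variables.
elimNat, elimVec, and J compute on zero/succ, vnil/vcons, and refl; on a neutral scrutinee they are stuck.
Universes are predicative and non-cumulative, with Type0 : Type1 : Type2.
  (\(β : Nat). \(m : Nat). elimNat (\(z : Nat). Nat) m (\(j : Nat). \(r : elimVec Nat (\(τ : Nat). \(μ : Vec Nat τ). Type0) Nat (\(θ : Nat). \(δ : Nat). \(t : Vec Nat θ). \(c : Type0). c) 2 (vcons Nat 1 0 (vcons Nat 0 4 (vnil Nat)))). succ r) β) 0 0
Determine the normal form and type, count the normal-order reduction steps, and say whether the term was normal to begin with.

normal form:
  0
inferred type:
  Nat
reduction steps (normal order): 3
already normal: no
first contracted redex: a beta-redex


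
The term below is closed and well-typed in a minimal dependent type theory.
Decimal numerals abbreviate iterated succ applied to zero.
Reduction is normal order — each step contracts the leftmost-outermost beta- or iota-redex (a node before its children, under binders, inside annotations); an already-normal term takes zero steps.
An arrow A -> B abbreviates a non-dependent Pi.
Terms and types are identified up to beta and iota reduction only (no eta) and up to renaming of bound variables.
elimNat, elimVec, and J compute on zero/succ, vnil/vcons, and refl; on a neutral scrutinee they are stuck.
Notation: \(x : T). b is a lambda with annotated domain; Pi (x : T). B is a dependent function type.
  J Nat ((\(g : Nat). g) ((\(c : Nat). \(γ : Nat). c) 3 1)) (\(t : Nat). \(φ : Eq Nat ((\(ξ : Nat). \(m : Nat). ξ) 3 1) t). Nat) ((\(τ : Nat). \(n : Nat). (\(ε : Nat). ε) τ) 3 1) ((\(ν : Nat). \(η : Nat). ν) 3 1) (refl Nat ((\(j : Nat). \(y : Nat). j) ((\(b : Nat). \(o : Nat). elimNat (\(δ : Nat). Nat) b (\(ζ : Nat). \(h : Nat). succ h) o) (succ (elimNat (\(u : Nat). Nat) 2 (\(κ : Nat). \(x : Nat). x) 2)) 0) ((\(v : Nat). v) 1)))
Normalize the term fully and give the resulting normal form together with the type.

reduced normal form:
  3
inferred type:
  Nat


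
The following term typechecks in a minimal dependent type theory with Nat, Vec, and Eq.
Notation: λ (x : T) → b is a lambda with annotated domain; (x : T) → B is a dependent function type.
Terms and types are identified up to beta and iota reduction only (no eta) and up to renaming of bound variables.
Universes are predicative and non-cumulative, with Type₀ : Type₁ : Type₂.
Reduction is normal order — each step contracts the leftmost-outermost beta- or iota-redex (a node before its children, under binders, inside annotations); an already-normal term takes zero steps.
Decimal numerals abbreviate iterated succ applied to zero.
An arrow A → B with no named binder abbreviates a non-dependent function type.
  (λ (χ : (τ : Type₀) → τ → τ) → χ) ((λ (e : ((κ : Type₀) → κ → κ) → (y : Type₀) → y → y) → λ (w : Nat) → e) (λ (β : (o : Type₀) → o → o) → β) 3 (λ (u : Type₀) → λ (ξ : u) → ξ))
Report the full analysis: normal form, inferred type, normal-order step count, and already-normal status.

reduced normal form:
  λ (χ : Type₀) → λ (τ : χ) → τ
the term's type:
  (χ : Type₀) → χ → χ
steps to reach normal form (normal order): 4
already normal: no
first redex: a beta-redex


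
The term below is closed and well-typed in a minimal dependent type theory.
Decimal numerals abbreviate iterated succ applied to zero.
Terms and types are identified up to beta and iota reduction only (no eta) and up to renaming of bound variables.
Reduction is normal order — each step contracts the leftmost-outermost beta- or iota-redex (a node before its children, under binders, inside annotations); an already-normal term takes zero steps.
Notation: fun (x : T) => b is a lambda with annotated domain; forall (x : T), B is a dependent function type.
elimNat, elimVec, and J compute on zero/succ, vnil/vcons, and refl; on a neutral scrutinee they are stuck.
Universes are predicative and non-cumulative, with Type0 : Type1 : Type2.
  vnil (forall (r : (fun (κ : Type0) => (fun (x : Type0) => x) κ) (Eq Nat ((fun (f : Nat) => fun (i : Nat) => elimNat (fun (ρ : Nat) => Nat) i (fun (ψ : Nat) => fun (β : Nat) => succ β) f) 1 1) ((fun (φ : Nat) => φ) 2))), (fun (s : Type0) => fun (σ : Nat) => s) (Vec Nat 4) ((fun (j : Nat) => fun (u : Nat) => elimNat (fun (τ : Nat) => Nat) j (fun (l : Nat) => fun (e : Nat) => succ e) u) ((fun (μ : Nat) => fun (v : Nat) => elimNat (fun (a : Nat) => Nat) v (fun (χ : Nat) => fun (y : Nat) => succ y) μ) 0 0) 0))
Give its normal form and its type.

resulting normal form:
  vnil (forall (r : Eq Nat 2 2), Vec Nat 4)
the term's type:
  Vec (forall (r : Eq Nat 2 2), Vec Nat 4) 0


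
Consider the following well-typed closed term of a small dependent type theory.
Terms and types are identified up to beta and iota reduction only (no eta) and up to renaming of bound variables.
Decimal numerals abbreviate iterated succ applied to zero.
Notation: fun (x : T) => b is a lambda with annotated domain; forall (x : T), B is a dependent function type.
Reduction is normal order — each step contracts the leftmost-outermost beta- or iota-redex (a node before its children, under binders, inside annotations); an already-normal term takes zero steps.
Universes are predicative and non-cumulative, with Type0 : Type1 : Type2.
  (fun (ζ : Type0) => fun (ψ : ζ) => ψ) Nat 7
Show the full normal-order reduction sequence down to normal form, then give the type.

normal-order reduction:
  (fun (ζ : Type0) => fun (ψ : ζ) => ψ) Nat 7
  ~> (fun (ζ : Nat) => ζ) 7
  ~> 7
inferred type:
  Nat


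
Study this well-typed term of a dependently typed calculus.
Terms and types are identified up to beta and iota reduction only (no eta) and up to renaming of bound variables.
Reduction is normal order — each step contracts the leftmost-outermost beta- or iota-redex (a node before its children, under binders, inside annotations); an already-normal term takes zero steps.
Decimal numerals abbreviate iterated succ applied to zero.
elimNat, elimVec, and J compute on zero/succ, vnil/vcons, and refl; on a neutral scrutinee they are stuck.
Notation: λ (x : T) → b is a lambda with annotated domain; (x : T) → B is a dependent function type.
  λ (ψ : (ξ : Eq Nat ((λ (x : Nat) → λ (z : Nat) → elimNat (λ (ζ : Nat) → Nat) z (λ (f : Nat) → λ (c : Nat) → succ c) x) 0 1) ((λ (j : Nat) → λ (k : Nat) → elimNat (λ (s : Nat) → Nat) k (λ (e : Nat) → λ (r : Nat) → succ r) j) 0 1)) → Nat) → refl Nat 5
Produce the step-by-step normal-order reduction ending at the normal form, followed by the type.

reduction (normal order):
  λ (ψ : (ξ : Eq Nat ((λ (x : Nat) → λ (z : Nat) → elimNat (λ (ζ : Nat) → Nat) z (λ (f : Nat) → λ (c : Nat) → succ c) x) 0 1) ((λ (j : Nat) → λ (k : Nat) → elimNat (λ (s : Nat) → Nat) k (λ (e : Nat) → λ (r : Nat) → succ r) j) 0 1)) → Nat) → refl Nat 5
  ~> λ (ψ : (ξ : Eq Nat ((λ (x : Nat) → elimNat (λ (z : Nat) → Nat) x (λ (ζ : Nat) → λ (f : Nat) → succ f) 0) 1) ((λ (c : Nat) → λ (j : Nat) → elimNat (λ (k : Nat) → Nat) j (λ (s : Nat) → λ (e : Nat) → succ e) c) 0 1)) → Nat) → refl Nat 5
  ~> λ (ψ : (ξ : Eq Nat (elimNat (λ (x : Nat) → Nat) 1 (λ (z : Nat) → λ (ζ : Nat) → succ ζ) 0) ((λ (f : Nat) → λ (c : Nat) → elimNat (λ (j : Nat) → Nat) c (λ (k : Nat) → λ (s : Nat) → succ s) f) 0 1)) → Nat) → refl Nat 5
  ~> λ (ψ : (ξ : Eq Nat 1 ((λ (x : Nat) → λ (z : Nat) → elimNat (λ (ζ : Nat) → Nat) z (λ (f : Nat) → λ (c : Nat) → succ c) x) 0 1)) → Nat) → refl Nat 5
  ~> λ (ψ : (ξ : Eq Nat 1 ((λ (x : Nat) → elimNat (λ (z : Nat) → Nat) x (λ (ζ : Nat) → λ (f : Nat) → succ f) 0) 1)) → Nat) → refl Nat 5
  ~> λ (ψ : (ξ : Eq Nat 1 (elimNat (λ (x : Nat) → Nat) 1 (λ (z : Nat) → λ (ζ : Nat) → succ ζ) 0)) → Nat) → refl Nat 5
  ~> λ (ψ : (ξ : Eq Nat 1 1) → Nat) → refl Nat 5
the term's type:
  (ψ : (ξ : Eq Nat 1 1) → Nat) → Eq Nat 5 5


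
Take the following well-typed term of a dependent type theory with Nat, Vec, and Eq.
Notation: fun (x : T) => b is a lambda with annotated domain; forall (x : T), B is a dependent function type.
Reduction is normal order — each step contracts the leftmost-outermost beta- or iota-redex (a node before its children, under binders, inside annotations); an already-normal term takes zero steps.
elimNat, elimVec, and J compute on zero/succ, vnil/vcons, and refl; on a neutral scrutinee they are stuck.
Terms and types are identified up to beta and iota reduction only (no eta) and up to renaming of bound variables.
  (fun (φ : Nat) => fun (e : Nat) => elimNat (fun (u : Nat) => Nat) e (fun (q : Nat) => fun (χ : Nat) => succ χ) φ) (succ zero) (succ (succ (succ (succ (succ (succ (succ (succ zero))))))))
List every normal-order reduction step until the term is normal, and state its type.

normal-order reduction sequence:
  (fun (φ : Nat) => fun (e : Nat) => elimNat (fun (u : Nat) => Nat) e (fun (q : Nat) => fun (χ : Nat) => succ χ) φ) (succ zero) (succ (succ (succ (succ (succ (succ (succ (succ zero))))))))
  ~> (fun (φ : Nat) => elimNat (fun (e : Nat) => Nat) φ (fun (u : Nat) => fun (q : Nat) => succ q) (succ zero)) (succ (succ (succ (succ (succ (succ (succ (succ zero))))))))
  ~> elimNat (fun (φ : Nat) => Nat) (succ (succ (succ (succ (succ (succ (succ (succ zero)))))))) (fun (e : Nat) => fun (u : Nat) => succ u) (succ zero)
  ~> (fun (φ : Nat) => fun (e : Nat) => succ e) zero (elimNat (fun (u : Nat) => Nat) (succ (succ (succ (succ (succ (succ (succ (succ zero)))))))) (fun (q : Nat) => fun (χ : Nat) => succ χ) zero)
  ~> (fun (φ : Nat) => succ φ) (elimNat (fun (e : Nat) => Nat) (succ (succ (succ (succ (succ (succ (succ (succ zero)))))))) (fun (u : Nat) => fun (q : Nat) => succ q) zero)
  ~> succ (elimNat (fun (φ : Nat) => Nat) (succ (succ (succ (succ (succ (succ (succ (succ zero)))))))) (fun (e : Nat) => fun (u : Nat) => succ u) zero)
  ~> succ (succ (succ (succ (succ (succ (succ (succ (succ zero))))))))
inferred type:
  Nat


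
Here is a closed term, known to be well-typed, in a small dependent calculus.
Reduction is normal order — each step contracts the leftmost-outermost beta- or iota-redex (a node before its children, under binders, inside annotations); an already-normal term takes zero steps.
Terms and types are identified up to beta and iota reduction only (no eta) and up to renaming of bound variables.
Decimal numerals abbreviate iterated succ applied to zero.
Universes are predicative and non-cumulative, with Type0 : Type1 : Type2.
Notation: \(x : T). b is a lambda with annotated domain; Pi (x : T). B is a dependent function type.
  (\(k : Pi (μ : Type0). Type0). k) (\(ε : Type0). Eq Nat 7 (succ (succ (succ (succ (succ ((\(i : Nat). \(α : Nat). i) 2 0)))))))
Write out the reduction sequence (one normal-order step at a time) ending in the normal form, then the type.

reduction (normal order):
  (\(k : Pi (μ : Type0). Type0). k) (\(ε : Type0). Eq Nat 7 (succ (succ (succ (succ (succ ((\(i : Nat). \(α : Nat). i) 2 0)))))))
  ~> \(k : Type0). Eq Nat 7 (succ (succ (succ (succ (succ ((\(μ : Nat). \(ε : Nat). μ) 2 0))))))
  ~> \(k : Type0). Eq Nat 7 (succ (succ (succ (succ (succ ((\(μ : Nat). 2) 0))))))
  ~> \(k : Type0). Eq Nat 7 7
inferred type:
  Pi (k : Type0). Type0


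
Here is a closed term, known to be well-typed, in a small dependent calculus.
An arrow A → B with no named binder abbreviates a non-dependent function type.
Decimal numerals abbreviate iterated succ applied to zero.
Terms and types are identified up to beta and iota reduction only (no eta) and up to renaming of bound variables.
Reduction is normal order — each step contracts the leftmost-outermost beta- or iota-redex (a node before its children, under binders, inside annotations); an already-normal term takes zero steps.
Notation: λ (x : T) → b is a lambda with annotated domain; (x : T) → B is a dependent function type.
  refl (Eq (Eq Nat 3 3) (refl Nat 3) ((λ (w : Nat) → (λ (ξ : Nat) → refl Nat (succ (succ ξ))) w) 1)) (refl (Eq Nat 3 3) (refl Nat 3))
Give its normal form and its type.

normal form:
  refl (Eq (Eq Nat 3 3) (refl Nat 3) (refl Nat 3)) (refl (Eq Nat 3 3) (refl Nat 3))
the term's type:
  Eq (Eq (Eq Nat 3 3) (refl Nat 3) (refl Nat 3)) (refl (Eq Nat 3 3) (refl Nat 3)) (refl (Eq Nat 3 3) (refl Nat 3))
observation: the term reaches its normal form after 2 normal-order steps.


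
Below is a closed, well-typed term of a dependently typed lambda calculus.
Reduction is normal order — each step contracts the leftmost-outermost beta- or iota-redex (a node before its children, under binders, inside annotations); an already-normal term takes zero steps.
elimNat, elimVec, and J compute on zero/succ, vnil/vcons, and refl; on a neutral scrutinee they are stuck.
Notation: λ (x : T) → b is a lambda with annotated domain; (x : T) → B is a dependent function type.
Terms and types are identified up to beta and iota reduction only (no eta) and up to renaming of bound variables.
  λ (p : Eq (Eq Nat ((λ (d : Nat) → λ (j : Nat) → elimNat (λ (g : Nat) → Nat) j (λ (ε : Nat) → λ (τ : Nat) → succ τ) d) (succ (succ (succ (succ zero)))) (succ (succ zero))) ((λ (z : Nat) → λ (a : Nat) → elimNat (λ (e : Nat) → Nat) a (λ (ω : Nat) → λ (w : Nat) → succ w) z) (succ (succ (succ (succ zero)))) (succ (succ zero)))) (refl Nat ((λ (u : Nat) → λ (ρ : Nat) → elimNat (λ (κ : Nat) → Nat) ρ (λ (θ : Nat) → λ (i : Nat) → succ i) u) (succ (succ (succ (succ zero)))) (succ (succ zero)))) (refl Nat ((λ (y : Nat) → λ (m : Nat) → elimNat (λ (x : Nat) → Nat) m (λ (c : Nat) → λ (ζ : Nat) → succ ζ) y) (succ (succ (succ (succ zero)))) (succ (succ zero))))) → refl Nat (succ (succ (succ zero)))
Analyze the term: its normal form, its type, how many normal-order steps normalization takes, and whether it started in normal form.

normal form:
  λ (p : Eq (Eq Nat (succ (succ (succ (succ (succ (succ zero)))))) (succ (succ (succ (succ (succ (succ zero))))))) (refl Nat (succ (succ (succ (succ (succ (succ zero))))))) (refl Nat (succ (succ (succ (succ (succ (succ zero)))))))) → refl Nat (succ (succ (succ zero)))
type:
  (p : Eq (Eq Nat (succ (succ (succ (succ (succ (succ zero)))))) (succ (succ (succ (succ (succ (succ zero))))))) (refl Nat (succ (succ (succ (succ (succ (succ zero))))))) (refl Nat (succ (succ (succ (succ (succ (succ zero)))))))) → Eq Nat (succ (succ (succ zero))) (succ (succ (succ zero)))
steps to reach normal form (normal order): 60
already normal: no
first redex: a beta-redex


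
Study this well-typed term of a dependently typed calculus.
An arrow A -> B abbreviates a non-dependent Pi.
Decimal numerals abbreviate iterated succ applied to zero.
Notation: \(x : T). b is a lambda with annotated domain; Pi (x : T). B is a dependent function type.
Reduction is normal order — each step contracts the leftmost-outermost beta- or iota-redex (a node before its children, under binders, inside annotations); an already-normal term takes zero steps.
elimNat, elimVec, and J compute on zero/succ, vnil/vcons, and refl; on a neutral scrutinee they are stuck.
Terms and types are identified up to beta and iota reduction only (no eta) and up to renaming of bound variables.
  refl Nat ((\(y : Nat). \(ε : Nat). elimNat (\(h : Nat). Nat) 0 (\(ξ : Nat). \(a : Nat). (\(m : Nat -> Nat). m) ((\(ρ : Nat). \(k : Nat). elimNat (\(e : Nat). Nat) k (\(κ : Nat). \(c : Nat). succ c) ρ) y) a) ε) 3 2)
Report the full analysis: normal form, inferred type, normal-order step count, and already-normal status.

resulting normal form:
  refl Nat 6
inferred type:
  Eq Nat 6 6
reduction steps (normal order): 35
already normal: no
first redex: a beta-redex


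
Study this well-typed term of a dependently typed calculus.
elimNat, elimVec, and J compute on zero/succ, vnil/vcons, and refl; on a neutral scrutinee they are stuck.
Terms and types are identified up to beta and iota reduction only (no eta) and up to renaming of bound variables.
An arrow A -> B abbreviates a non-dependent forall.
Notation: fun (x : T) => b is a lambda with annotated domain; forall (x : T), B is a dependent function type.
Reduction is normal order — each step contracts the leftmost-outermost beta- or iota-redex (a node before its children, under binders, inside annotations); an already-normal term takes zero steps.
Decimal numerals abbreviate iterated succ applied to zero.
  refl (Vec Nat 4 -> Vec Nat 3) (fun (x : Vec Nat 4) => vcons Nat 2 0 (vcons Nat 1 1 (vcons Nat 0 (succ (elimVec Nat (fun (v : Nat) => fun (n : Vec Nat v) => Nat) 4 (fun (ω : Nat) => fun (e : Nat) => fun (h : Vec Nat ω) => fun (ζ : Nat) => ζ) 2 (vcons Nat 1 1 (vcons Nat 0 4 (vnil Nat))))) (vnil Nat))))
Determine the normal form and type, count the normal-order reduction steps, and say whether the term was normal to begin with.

reduced normal form:
  refl (Vec Nat 4 -> Vec Nat 3) (fun (x : Vec Nat 4) => vcons Nat 2 0 (vcons Nat 1 1 (vcons Nat 0 5 (vnil Nat))))
inferred type:
  Eq (Vec Nat 4 -> Vec Nat 3) (fun (x : Vec Nat 4) => vcons Nat 2 0 (vcons Nat 1 1 (vcons Nat 0 5 (vnil Nat)))) (fun (v : Vec Nat 4) => vcons Nat 2 0 (vcons Nat 1 1 (vcons Nat 0 5 (vnil Nat))))
normal-order step count: 11
started in normal form: no
first contracted redex: an elimVec iota-redex
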